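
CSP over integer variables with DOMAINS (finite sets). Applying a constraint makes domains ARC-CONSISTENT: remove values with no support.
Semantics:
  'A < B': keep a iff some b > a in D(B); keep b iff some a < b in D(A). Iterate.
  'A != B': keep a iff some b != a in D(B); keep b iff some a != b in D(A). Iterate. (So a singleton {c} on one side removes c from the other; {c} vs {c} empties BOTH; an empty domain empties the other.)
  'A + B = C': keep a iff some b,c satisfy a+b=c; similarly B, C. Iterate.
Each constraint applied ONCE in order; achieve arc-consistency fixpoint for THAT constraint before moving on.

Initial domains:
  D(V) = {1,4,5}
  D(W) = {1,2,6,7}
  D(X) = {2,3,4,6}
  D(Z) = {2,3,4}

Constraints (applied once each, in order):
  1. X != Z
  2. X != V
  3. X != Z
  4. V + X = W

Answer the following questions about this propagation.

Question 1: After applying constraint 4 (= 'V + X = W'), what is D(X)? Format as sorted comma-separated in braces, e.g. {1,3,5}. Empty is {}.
Answer: {2,3,6}

Derivation:
Constraint 1 (X != Z) on D(X)={2,3,4,6} D(Z)={2,3,4}: no change
Constraint 2 (X != V) on D(X)={2,3,4,6} D(V)={1,4,5}: no change
Constraint 3 (X != Z) on D(X)={2,3,4,6} D(Z)={2,3,4}: no change
Constraint 4 (V + X = W) on D(V)={1,4,5} D(X)={2,3,4,6} D(W)={1,2,6,7}: X {2,3,4,6}->{2,3,6}; W {1,2,6,7}->{6,7}
So after constraint 4: D(X) = {2,3,6}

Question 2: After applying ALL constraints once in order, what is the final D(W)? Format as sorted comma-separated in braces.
Answer: {6,7}

Derivation:
Constraint 1 (X != Z) on D(X)={2,3,4,6} D(Z)={2,3,4}: no change
Constraint 2 (X != V) on D(X)={2,3,4,6} D(V)={1,4,5}: no change
Constraint 3 (X != Z) on D(X)={2,3,4,6} D(Z)={2,3,4}: no change
Constraint 4 (V + X = W) on D(V)={1,4,5} D(X)={2,3,4,6} D(W)={1,2,6,7}: X {2,3,4,6}->{2,3,6}; W {1,2,6,7}->{6,7}
So after all 4 constraints: D(W) = {6,7}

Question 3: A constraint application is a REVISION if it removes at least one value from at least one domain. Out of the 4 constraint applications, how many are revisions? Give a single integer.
Answer: 1

Derivation:
Constraint 1 (X != Z) on D(X)={2,3,4,6} D(Z)={2,3,4}: no change => not a revision
Constraint 2 (X != V) on D(X)={2,3,4,6} D(V)={1,4,5}: no change => not a revision
Constraint 3 (X != Z) on D(X)={2,3,4,6} D(Z)={2,3,4}: no change => not a revision
Constraint 4 (V + X = W) on D(V)={1,4,5} D(X)={2,3,4,6} D(W)={1,2,6,7}: X {2,3,4,6}->{2,3,6}; W {1,2,6,7}->{6,7} => REVISION
Total revisions = 1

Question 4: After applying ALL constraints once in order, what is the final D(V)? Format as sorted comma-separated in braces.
Answer: {1,4,5}

Derivation:
Constraint 1 (X != Z) on D(X)={2,3,4,6} D(Z)={2,3,4}: no change
Constraint 2 (X != V) on D(X)={2,3,4,6} D(V)={1,4,5}: no change
Constraint 3 (X != Z) on D(X)={2,3,4,6} D(Z)={2,3,4}: no change
Constraint 4 (V + X = W) on D(V)={1,4,5} D(X)={2,3,4,6} D(W)={1,2,6,7}: X {2,3,4,6}->{2,3,6}; W {1,2,6,7}->{6,7}
So after all 4 constraints: D(V) = {1,4,5}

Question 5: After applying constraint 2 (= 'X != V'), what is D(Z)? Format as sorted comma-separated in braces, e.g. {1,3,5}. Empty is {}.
Constraint 1 (X != Z) on D(X)={2,3,4,6} D(Z)={2,3,4}: no change
Constraint 2 (X != V) on D(X)={2,3,4,6} D(V)={1,4,5}: no change
So after constraint 2: D(Z) = {2,3,4}

Answer: {2,3,4}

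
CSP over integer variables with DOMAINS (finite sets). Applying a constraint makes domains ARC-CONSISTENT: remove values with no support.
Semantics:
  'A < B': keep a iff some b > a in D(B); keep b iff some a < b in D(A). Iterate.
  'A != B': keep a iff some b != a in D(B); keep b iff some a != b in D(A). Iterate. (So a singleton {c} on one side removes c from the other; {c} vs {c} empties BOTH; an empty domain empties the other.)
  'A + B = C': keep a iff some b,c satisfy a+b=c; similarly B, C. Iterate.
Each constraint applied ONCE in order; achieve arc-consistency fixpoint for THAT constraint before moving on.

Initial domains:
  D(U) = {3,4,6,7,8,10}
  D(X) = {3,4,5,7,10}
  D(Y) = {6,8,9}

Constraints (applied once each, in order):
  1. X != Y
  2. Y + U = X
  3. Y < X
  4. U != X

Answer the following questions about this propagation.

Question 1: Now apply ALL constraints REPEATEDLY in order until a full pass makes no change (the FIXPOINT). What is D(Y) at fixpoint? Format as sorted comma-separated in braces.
pass 0 (initial): D(Y)={6,8,9}
pass 1: U {3,4,6,7,8,10}->{4}; X {3,4,5,7,10}->{10}; Y {6,8,9}->{6}
pass 2: no change
Fixpoint after 2 passes: D(Y) = {6}

Answer: {6}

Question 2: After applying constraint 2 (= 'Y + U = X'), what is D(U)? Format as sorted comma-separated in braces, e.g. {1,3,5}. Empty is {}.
Answer: {4}

Derivation:
Constraint 1 (X != Y) on D(X)={3,4,5,7,10} D(Y)={6,8,9}: no change
Constraint 2 (Y + U = X) on D(Y)={6,8,9} D(U)={3,4,6,7,8,10} D(X)={3,4,5,7,10}: Y {6,8,9}->{6}; U {3,4,6,7,8,10}->{4}; X {3,4,5,7,10}->{10}
So after constraint 2: D(U) = {4}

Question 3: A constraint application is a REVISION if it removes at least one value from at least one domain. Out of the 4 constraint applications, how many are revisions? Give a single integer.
Answer: 1

Derivation:
Constraint 1 (X != Y) on D(X)={3,4,5,7,10} D(Y)={6,8,9}: no change => not a revision
Constraint 2 (Y + U = X) on D(Y)={6,8,9} D(U)={3,4,6,7,8,10} D(X)={3,4,5,7,10}: Y {6,8,9}->{6}; U {3,4,6,7,8,10}->{4}; X {3,4,5,7,10}->{10} => REVISION
Constraint 3 (Y < X) on D(Y)={6} D(X)={10}: no change => not a revision
Constraint 4 (U != X) on D(U)={4} D(X)={10}: no change => not a revision
Total revisions = 1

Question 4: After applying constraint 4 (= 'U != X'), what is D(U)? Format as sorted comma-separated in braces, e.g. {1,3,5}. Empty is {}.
Constraint 1 (X != Y) on D(X)={3,4,5,7,10} D(Y)={6,8,9}: no change
Constraint 2 (Y + U = X) on D(Y)={6,8,9} D(U)={3,4,6,7,8,10} D(X)={3,4,5,7,10}: Y {6,8,9}->{6}; U {3,4,6,7,8,10}->{4}; X {3,4,5,7,10}->{10}
Constraint 3 (Y < X) on D(Y)={6} D(X)={10}: no change
Constraint 4 (U != X) on D(U)={4} D(X)={10}: no change
So after constraint 4: D(U) = {4}

Answer: {4}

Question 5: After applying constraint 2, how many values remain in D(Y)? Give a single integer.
Answer: 1

Derivation:
Constraint 1 (X != Y) on D(X)={3,4,5,7,10} D(Y)={6,8,9}: no change
Constraint 2 (Y + U = X) on D(Y)={6,8,9} D(U)={3,4,6,7,8,10} D(X)={3,4,5,7,10}: Y {6,8,9}->{6}; U {3,4,6,7,8,10}->{4}; X {3,4,5,7,10}->{10}
So after constraint 2: D(Y)={6}, size = 1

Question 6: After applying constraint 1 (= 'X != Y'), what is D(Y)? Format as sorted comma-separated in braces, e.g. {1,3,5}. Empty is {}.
Answer: {6,8,9}

Derivation:
Constraint 1 (X != Y) on D(X)={3,4,5,7,10} D(Y)={6,8,9}: no change
So after constraint 1: D(Y) = {6,8,9}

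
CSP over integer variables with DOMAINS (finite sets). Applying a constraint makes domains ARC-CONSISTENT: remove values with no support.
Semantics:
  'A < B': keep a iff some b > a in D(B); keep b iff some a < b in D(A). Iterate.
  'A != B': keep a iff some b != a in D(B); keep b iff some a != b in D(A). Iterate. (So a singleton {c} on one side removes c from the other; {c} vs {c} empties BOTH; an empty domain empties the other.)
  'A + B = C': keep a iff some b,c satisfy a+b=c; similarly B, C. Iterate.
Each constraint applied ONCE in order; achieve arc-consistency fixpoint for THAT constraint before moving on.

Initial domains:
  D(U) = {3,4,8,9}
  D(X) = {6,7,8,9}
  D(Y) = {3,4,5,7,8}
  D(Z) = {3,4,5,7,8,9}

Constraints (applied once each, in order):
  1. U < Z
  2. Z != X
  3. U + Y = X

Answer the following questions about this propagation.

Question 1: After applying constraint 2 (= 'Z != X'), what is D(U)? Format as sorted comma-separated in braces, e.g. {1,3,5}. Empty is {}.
Answer: {3,4,8}

Derivation:
Constraint 1 (U < Z) on D(U)={3,4,8,9} D(Z)={3,4,5,7,8,9}: U {3,4,8,9}->{3,4,8}; Z {3,4,5,7,8,9}->{4,5,7,8,9}
Constraint 2 (Z != X) on D(Z)={4,5,7,8,9} D(X)={6,7,8,9}: no change
So after constraint 2: D(U) = {3,4,8}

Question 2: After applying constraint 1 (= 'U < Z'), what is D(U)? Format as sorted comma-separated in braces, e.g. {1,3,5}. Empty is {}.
Answer: {3,4,8}

Derivation:
Constraint 1 (U < Z) on D(U)={3,4,8,9} D(Z)={3,4,5,7,8,9}: U {3,4,8,9}->{3,4,8}; Z {3,4,5,7,8,9}->{4,5,7,8,9}
So after constraint 1: D(U) = {3,4,8}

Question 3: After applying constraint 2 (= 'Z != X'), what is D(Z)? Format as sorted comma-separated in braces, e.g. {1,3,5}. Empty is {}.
Constraint 1 (U < Z) on D(U)={3,4,8,9} D(Z)={3,4,5,7,8,9}: U {3,4,8,9}->{3,4,8}; Z {3,4,5,7,8,9}->{4,5,7,8,9}
Constraint 2 (Z != X) on D(Z)={4,5,7,8,9} D(X)={6,7,8,9}: no change
So after constraint 2: D(Z) = {4,5,7,8,9}

Answer: {4,5,7,8,9}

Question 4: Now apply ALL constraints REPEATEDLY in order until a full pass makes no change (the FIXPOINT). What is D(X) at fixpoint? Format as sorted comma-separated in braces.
pass 0 (initial): D(X)={6,7,8,9}
pass 1: U {3,4,8,9}->{3,4}; Y {3,4,5,7,8}->{3,4,5}; Z {3,4,5,7,8,9}->{4,5,7,8,9}
pass 2: no change
Fixpoint after 2 passes: D(X) = {6,7,8,9}

Answer: {6,7,8,9}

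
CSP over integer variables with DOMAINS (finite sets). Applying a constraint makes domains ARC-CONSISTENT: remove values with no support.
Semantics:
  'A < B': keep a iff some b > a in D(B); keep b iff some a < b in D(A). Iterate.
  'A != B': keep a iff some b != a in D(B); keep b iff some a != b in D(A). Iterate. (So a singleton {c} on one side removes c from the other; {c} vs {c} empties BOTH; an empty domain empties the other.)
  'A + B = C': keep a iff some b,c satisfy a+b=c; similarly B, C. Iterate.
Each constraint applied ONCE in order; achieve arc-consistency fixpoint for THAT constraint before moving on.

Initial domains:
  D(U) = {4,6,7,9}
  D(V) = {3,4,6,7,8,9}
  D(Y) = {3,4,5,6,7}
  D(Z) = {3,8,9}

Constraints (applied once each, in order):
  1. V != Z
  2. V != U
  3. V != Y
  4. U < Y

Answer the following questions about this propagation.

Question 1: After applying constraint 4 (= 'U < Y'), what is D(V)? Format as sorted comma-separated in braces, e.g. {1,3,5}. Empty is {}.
Constraint 1 (V != Z) on D(V)={3,4,6,7,8,9} D(Z)={3,8,9}: no change
Constraint 2 (V != U) on D(V)={3,4,6,7,8,9} D(U)={4,6,7,9}: no change
Constraint 3 (V != Y) on D(V)={3,4,6,7,8,9} D(Y)={3,4,5,6,7}: no change
Constraint 4 (U < Y) on D(U)={4,6,7,9} D(Y)={3,4,5,6,7}: U {4,6,7,9}->{4,6}; Y {3,4,5,6,7}->{5,6,7}
So after constraint 4: D(V) = {3,4,6,7,8,9}

Answer: {3,4,6,7,8,9}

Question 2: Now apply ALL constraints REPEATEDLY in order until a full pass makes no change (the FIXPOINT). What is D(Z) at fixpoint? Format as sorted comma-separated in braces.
Answer: {3,8,9}

Derivation:
pass 0 (initial): D(Z)={3,8,9}
pass 1: U {4,6,7,9}->{4,6}; Y {3,4,5,6,7}->{5,6,7}
pass 2: no change
Fixpoint after 2 passes: D(Z) = {3,8,9}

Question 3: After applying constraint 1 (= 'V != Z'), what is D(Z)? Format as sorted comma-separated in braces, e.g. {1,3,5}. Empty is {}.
Answer: {3,8,9}

Derivation:
Constraint 1 (V != Z) on D(V)={3,4,6,7,8,9} D(Z)={3,8,9}: no change
So after constraint 1: D(Z) = {3,8,9}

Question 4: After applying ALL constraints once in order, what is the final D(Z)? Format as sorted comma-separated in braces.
Constraint 1 (V != Z) on D(V)={3,4,6,7,8,9} D(Z)={3,8,9}: no change
Constraint 2 (V != U) on D(V)={3,4,6,7,8,9} D(U)={4,6,7,9}: no change
Constraint 3 (V != Y) on D(V)={3,4,6,7,8,9} D(Y)={3,4,5,6,7}: no change
Constraint 4 (U < Y) on D(U)={4,6,7,9} D(Y)={3,4,5,6,7}: U {4,6,7,9}->{4,6}; Y {3,4,5,6,7}->{5,6,7}
So after all 4 constraints: D(Z) = {3,8,9}

Answer: {3,8,9}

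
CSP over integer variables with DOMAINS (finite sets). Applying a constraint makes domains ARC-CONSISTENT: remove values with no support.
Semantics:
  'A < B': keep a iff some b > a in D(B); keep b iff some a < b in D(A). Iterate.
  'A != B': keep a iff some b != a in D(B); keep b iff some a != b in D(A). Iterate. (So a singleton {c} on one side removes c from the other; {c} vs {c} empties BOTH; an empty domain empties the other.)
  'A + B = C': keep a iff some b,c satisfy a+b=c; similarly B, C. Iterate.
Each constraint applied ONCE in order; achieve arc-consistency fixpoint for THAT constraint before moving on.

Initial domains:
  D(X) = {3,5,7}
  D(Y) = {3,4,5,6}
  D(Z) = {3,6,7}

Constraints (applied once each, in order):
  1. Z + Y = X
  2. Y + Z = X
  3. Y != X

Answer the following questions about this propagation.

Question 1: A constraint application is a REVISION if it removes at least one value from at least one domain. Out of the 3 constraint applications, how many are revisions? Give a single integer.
Answer: 1

Derivation:
Constraint 1 (Z + Y = X) on D(Z)={3,6,7} D(Y)={3,4,5,6} D(X)={3,5,7}: Z {3,6,7}->{3}; Y {3,4,5,6}->{4}; X {3,5,7}->{7} => REVISION
Constraint 2 (Y + Z = X) on D(Y)={4} D(Z)={3} D(X)={7}: no change => not a revision
Constraint 3 (Y != X) on D(Y)={4} D(X)={7}: no change => not a revision
Total revisions = 1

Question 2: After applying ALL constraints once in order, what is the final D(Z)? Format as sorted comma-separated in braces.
Answer: {3}

Derivation:
Constraint 1 (Z + Y = X) on D(Z)={3,6,7} D(Y)={3,4,5,6} D(X)={3,5,7}: Z {3,6,7}->{3}; Y {3,4,5,6}->{4}; X {3,5,7}->{7}
Constraint 2 (Y + Z = X) on D(Y)={4} D(Z)={3} D(X)={7}: no change
Constraint 3 (Y != X) on D(Y)={4} D(X)={7}: no change
So after all 3 constraints: D(Z) = {3}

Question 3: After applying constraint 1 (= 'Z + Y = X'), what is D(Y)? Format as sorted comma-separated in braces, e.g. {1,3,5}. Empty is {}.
Answer: {4}

Derivation:
Constraint 1 (Z + Y = X) on D(Z)={3,6,7} D(Y)={3,4,5,6} D(X)={3,5,7}: Z {3,6,7}->{3}; Y {3,4,5,6}->{4}; X {3,5,7}->{7}
So after constraint 1: D(Y) = {4}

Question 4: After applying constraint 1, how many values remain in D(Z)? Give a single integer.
Constraint 1 (Z + Y = X) on D(Z)={3,6,7} D(Y)={3,4,5,6} D(X)={3,5,7}: Z {3,6,7}->{3}; Y {3,4,5,6}->{4}; X {3,5,7}->{7}
So after constraint 1: D(Z)={3}, size = 1

Answer: 1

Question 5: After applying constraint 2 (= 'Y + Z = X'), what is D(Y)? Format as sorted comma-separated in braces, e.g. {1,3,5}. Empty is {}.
Answer: {4}

Derivation:
Constraint 1 (Z + Y = X) on D(Z)={3,6,7} D(Y)={3,4,5,6} D(X)={3,5,7}: Z {3,6,7}->{3}; Y {3,4,5,6}->{4}; X {3,5,7}->{7}
Constraint 2 (Y + Z = X) on D(Y)={4} D(Z)={3} D(X)={7}: no change
So after constraint 2: D(Y) = {4}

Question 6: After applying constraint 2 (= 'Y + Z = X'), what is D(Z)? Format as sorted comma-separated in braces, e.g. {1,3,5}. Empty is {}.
Constraint 1 (Z + Y = X) on D(Z)={3,6,7} D(Y)={3,4,5,6} D(X)={3,5,7}: Z {3,6,7}->{3}; Y {3,4,5,6}->{4}; X {3,5,7}->{7}
Constraint 2 (Y + Z = X) on D(Y)={4} D(Z)={3} D(X)={7}: no change
So after constraint 2: D(Z) = {3}

Answer: {3}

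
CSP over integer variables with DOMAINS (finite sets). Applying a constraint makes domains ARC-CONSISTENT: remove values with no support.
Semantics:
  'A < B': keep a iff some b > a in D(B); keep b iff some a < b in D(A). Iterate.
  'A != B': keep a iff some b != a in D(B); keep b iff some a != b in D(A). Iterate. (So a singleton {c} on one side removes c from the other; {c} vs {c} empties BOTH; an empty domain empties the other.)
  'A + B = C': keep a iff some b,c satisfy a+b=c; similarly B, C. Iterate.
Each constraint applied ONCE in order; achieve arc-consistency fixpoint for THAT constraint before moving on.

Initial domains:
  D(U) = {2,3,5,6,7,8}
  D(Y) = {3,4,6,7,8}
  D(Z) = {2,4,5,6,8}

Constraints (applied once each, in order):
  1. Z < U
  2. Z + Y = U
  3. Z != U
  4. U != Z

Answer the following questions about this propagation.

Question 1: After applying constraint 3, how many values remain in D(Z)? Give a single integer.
Answer: 3

Derivation:
Constraint 1 (Z < U) on D(Z)={2,4,5,6,8} D(U)={2,3,5,6,7,8}: Z {2,4,5,6,8}->{2,4,5,6}; U {2,3,5,6,7,8}->{3,5,6,7,8}
Constraint 2 (Z + Y = U) on D(Z)={2,4,5,6} D(Y)={3,4,6,7,8} D(U)={3,5,6,7,8}: Z {2,4,5,6}->{2,4,5}; Y {3,4,6,7,8}->{3,4,6}; U {3,5,6,7,8}->{5,6,7,8}
Constraint 3 (Z != U) on D(Z)={2,4,5} D(U)={5,6,7,8}: no change
So after constraint 3: D(Z)={2,4,5}, size = 3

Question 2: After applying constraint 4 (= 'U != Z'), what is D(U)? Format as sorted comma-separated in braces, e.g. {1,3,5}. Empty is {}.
Answer: {5,6,7,8}

Derivation:
Constraint 1 (Z < U) on D(Z)={2,4,5,6,8} D(U)={2,3,5,6,7,8}: Z {2,4,5,6,8}->{2,4,5,6}; U {2,3,5,6,7,8}->{3,5,6,7,8}
Constraint 2 (Z + Y = U) on D(Z)={2,4,5,6} D(Y)={3,4,6,7,8} D(U)={3,5,6,7,8}: Z {2,4,5,6}->{2,4,5}; Y {3,4,6,7,8}->{3,4,6}; U {3,5,6,7,8}->{5,6,7,8}
Constraint 3 (Z != U) on D(Z)={2,4,5} D(U)={5,6,7,8}: no change
Constraint 4 (U != Z) on D(U)={5,6,7,8} D(Z)={2,4,5}: no change
So after constraint 4: D(U) = {5,6,7,8}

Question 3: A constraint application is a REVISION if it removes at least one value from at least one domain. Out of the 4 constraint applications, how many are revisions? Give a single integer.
Answer: 2

Derivation:
Constraint 1 (Z < U) on D(Z)={2,4,5,6,8} D(U)={2,3,5,6,7,8}: Z {2,4,5,6,8}->{2,4,5,6}; U {2,3,5,6,7,8}->{3,5,6,7,8} => REVISION
Constraint 2 (Z + Y = U) on D(Z)={2,4,5,6} D(Y)={3,4,6,7,8} D(U)={3,5,6,7,8}: Z {2,4,5,6}->{2,4,5}; Y {3,4,6,7,8}->{3,4,6}; U {3,5,6,7,8}->{5,6,7,8} => REVISION
Constraint 3 (Z != U) on D(Z)={2,4,5} D(U)={5,6,7,8}: no change => not a revision
Constraint 4 (U != Z) on D(U)={5,6,7,8} D(Z)={2,4,5}: no change => not a revision
Total revisions = 2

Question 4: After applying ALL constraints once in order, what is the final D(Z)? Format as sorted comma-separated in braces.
Constraint 1 (Z < U) on D(Z)={2,4,5,6,8} D(U)={2,3,5,6,7,8}: Z {2,4,5,6,8}->{2,4,5,6}; U {2,3,5,6,7,8}->{3,5,6,7,8}
Constraint 2 (Z + Y = U) on D(Z)={2,4,5,6} D(Y)={3,4,6,7,8} D(U)={3,5,6,7,8}: Z {2,4,5,6}->{2,4,5}; Y {3,4,6,7,8}->{3,4,6}; U {3,5,6,7,8}->{5,6,7,8}
Constraint 3 (Z != U) on D(Z)={2,4,5} D(U)={5,6,7,8}: no change
Constraint 4 (U != Z) on D(U)={5,6,7,8} D(Z)={2,4,5}: no change
So after all 4 constraints: D(Z) = {2,4,5}

Answer: {2,4,5}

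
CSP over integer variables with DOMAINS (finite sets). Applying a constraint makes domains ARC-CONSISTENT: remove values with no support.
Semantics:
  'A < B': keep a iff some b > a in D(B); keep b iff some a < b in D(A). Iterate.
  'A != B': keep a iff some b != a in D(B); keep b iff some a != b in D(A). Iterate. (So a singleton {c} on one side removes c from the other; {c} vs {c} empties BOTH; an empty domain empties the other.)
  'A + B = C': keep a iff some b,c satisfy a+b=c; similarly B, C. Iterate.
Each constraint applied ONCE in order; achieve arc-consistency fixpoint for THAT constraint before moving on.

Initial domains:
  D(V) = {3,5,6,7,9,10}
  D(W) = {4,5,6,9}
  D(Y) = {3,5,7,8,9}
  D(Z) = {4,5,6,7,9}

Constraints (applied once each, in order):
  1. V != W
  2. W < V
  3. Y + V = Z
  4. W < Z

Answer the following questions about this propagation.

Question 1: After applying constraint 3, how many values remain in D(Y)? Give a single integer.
Constraint 1 (V != W) on D(V)={3,5,6,7,9,10} D(W)={4,5,6,9}: no change
Constraint 2 (W < V) on D(W)={4,5,6,9} D(V)={3,5,6,7,9,10}: V {3,5,6,7,9,10}->{5,6,7,9,10}
Constraint 3 (Y + V = Z) on D(Y)={3,5,7,8,9} D(V)={5,6,7,9,10} D(Z)={4,5,6,7,9}: Y {3,5,7,8,9}->{3}; V {5,6,7,9,10}->{6}; Z {4,5,6,7,9}->{9}
So after constraint 3: D(Y)={3}, size = 1

Answer: 1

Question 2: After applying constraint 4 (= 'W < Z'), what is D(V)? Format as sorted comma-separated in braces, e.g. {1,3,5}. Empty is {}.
Answer: {6}

Derivation:
Constraint 1 (V != W) on D(V)={3,5,6,7,9,10} D(W)={4,5,6,9}: no change
Constraint 2 (W < V) on D(W)={4,5,6,9} D(V)={3,5,6,7,9,10}: V {3,5,6,7,9,10}->{5,6,7,9,10}
Constraint 3 (Y + V = Z) on D(Y)={3,5,7,8,9} D(V)={5,6,7,9,10} D(Z)={4,5,6,7,9}: Y {3,5,7,8,9}->{3}; V {5,6,7,9,10}->{6}; Z {4,5,6,7,9}->{9}
Constraint 4 (W < Z) on D(W)={4,5,6,9} D(Z)={9}: W {4,5,6,9}->{4,5,6}
So after constraint 4: D(V) = {6}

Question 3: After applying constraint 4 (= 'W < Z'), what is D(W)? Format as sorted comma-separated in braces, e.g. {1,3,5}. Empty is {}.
Answer: {4,5,6}

Derivation:
Constraint 1 (V != W) on D(V)={3,5,6,7,9,10} D(W)={4,5,6,9}: no change
Constraint 2 (W < V) on D(W)={4,5,6,9} D(V)={3,5,6,7,9,10}: V {3,5,6,7,9,10}->{5,6,7,9,10}
Constraint 3 (Y + V = Z) on D(Y)={3,5,7,8,9} D(V)={5,6,7,9,10} D(Z)={4,5,6,7,9}: Y {3,5,7,8,9}->{3}; V {5,6,7,9,10}->{6}; Z {4,5,6,7,9}->{9}
Constraint 4 (W < Z) on D(W)={4,5,6,9} D(Z)={9}: W {4,5,6,9}->{4,5,6}
So after constraint 4: D(W) = {4,5,6}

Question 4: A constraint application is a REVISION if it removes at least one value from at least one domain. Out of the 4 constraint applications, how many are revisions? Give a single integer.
Constraint 1 (V != W) on D(V)={3,5,6,7,9,10} D(W)={4,5,6,9}: no change => not a revision
Constraint 2 (W < V) on D(W)={4,5,6,9} D(V)={3,5,6,7,9,10}: V {3,5,6,7,9,10}->{5,6,7,9,10} => REVISION
Constraint 3 (Y + V = Z) on D(Y)={3,5,7,8,9} D(V)={5,6,7,9,10} D(Z)={4,5,6,7,9}: Y {3,5,7,8,9}->{3}; V {5,6,7,9,10}->{6}; Z {4,5,6,7,9}->{9} => REVISION
Constraint 4 (W < Z) on D(W)={4,5,6,9} D(Z)={9}: W {4,5,6,9}->{4,5,6} => REVISION
Total revisions = 3

Answer: 3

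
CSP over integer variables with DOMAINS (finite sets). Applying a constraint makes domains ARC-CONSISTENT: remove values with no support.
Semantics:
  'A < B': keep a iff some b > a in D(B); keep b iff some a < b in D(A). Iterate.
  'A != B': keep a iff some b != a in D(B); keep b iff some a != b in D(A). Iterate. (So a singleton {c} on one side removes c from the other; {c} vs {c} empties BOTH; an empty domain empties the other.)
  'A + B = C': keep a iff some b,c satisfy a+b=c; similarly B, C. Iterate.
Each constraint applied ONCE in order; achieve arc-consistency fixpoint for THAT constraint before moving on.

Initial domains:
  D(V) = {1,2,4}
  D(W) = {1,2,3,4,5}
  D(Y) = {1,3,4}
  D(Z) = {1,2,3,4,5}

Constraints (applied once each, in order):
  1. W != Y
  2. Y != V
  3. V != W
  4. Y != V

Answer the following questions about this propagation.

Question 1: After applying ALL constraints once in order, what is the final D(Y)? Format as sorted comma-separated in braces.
Answer: {1,3,4}

Derivation:
Constraint 1 (W != Y) on D(W)={1,2,3,4,5} D(Y)={1,3,4}: no change
Constraint 2 (Y != V) on D(Y)={1,3,4} D(V)={1,2,4}: no change
Constraint 3 (V != W) on D(V)={1,2,4} D(W)={1,2,3,4,5}: no change
Constraint 4 (Y != V) on D(Y)={1,3,4} D(V)={1,2,4}: no change
So after all 4 constraints: D(Y) = {1,3,4}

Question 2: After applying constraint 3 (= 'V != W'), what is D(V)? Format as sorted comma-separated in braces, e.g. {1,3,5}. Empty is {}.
Constraint 1 (W != Y) on D(W)={1,2,3,4,5} D(Y)={1,3,4}: no change
Constraint 2 (Y != V) on D(Y)={1,3,4} D(V)={1,2,4}: no change
Constraint 3 (V != W) on D(V)={1,2,4} D(W)={1,2,3,4,5}: no change
So after constraint 3: D(V) = {1,2,4}

Answer: {1,2,4}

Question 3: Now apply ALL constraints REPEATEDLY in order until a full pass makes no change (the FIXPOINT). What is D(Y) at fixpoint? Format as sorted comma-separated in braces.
pass 0 (initial): D(Y)={1,3,4}
pass 1: no change
Fixpoint after 1 passes: D(Y) = {1,3,4}

Answer: {1,3,4}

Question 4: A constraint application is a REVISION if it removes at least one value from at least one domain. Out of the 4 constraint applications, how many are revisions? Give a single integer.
Answer: 0

Derivation:
Constraint 1 (W != Y) on D(W)={1,2,3,4,5} D(Y)={1,3,4}: no change => not a revision
Constraint 2 (Y != V) on D(Y)={1,3,4} D(V)={1,2,4}: no change => not a revision
Constraint 3 (V != W) on D(V)={1,2,4} D(W)={1,2,3,4,5}: no change => not a revision
Constraint 4 (Y != V) on D(Y)={1,3,4} D(V)={1,2,4}: no change => not a revision
Total revisions = 0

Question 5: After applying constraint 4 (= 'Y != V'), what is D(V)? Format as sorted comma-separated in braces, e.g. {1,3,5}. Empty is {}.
Answer: {1,2,4}

Derivation:
Constraint 1 (W != Y) on D(W)={1,2,3,4,5} D(Y)={1,3,4}: no change
Constraint 2 (Y != V) on D(Y)={1,3,4} D(V)={1,2,4}: no change
Constraint 3 (V != W) on D(V)={1,2,4} D(W)={1,2,3,4,5}: no change
Constraint 4 (Y != V) on D(Y)={1,3,4} D(V)={1,2,4}: no change
So after constraint 4: D(V) = {1,2,4}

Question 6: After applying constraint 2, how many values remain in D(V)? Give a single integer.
Constraint 1 (W != Y) on D(W)={1,2,3,4,5} D(Y)={1,3,4}: no change
Constraint 2 (Y != V) on D(Y)={1,3,4} D(V)={1,2,4}: no change
So after constraint 2: D(V)={1,2,4}, size = 3

Answer: 3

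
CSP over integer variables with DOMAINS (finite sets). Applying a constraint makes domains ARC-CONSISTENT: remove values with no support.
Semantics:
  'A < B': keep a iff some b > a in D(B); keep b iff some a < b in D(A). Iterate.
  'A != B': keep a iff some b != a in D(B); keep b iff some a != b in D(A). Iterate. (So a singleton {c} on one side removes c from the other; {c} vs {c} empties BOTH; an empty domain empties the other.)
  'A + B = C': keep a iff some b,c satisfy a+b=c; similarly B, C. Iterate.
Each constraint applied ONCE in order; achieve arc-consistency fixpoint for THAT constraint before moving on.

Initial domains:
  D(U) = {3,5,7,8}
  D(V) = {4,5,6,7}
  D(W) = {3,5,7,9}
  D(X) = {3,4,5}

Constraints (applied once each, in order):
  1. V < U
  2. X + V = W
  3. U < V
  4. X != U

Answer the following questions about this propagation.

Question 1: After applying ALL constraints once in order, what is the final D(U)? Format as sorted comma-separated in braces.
Answer: {5}

Derivation:
Constraint 1 (V < U) on D(V)={4,5,6,7} D(U)={3,5,7,8}: U {3,5,7,8}->{5,7,8}
Constraint 2 (X + V = W) on D(X)={3,4,5} D(V)={4,5,6,7} D(W)={3,5,7,9}: V {4,5,6,7}->{4,5,6}; W {3,5,7,9}->{7,9}
Constraint 3 (U < V) on D(U)={5,7,8} D(V)={4,5,6}: U {5,7,8}->{5}; V {4,5,6}->{6}
Constraint 4 (X != U) on D(X)={3,4,5} D(U)={5}: X {3,4,5}->{3,4}
So after all 4 constraints: D(U) = {5}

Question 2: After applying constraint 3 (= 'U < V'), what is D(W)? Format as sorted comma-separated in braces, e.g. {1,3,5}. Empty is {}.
Answer: {7,9}

Derivation:
Constraint 1 (V < U) on D(V)={4,5,6,7} D(U)={3,5,7,8}: U {3,5,7,8}->{5,7,8}
Constraint 2 (X + V = W) on D(X)={3,4,5} D(V)={4,5,6,7} D(W)={3,5,7,9}: V {4,5,6,7}->{4,5,6}; W {3,5,7,9}->{7,9}
Constraint 3 (U < V) on D(U)={5,7,8} D(V)={4,5,6}: U {5,7,8}->{5}; V {4,5,6}->{6}
So after constraint 3: D(W) = {7,9}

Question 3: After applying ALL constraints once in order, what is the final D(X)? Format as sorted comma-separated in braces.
Answer: {3,4}

Derivation:
Constraint 1 (V < U) on D(V)={4,5,6,7} D(U)={3,5,7,8}: U {3,5,7,8}->{5,7,8}
Constraint 2 (X + V = W) on D(X)={3,4,5} D(V)={4,5,6,7} D(W)={3,5,7,9}: V {4,5,6,7}->{4,5,6}; W {3,5,7,9}->{7,9}
Constraint 3 (U < V) on D(U)={5,7,8} D(V)={4,5,6}: U {5,7,8}->{5}; V {4,5,6}->{6}
Constraint 4 (X != U) on D(X)={3,4,5} D(U)={5}: X {3,4,5}->{3,4}
So after all 4 constraints: D(X) = {3,4}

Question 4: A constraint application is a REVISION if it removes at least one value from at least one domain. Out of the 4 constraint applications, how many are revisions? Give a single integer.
Answer: 4

Derivation:
Constraint 1 (V < U) on D(V)={4,5,6,7} D(U)={3,5,7,8}: U {3,5,7,8}->{5,7,8} => REVISION
Constraint 2 (X + V = W) on D(X)={3,4,5} D(V)={4,5,6,7} D(W)={3,5,7,9}: V {4,5,6,7}->{4,5,6}; W {3,5,7,9}->{7,9} => REVISION
Constraint 3 (U < V) on D(U)={5,7,8} D(V)={4,5,6}: U {5,7,8}->{5}; V {4,5,6}->{6} => REVISION
Constraint 4 (X != U) on D(X)={3,4,5} D(U)={5}: X {3,4,5}->{3,4} => REVISION
Total revisions = 4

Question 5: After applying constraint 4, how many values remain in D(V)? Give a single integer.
Constraint 1 (V < U) on D(V)={4,5,6,7} D(U)={3,5,7,8}: U {3,5,7,8}->{5,7,8}
Constraint 2 (X + V = W) on D(X)={3,4,5} D(V)={4,5,6,7} D(W)={3,5,7,9}: V {4,5,6,7}->{4,5,6}; W {3,5,7,9}->{7,9}
Constraint 3 (U < V) on D(U)={5,7,8} D(V)={4,5,6}: U {5,7,8}->{5}; V {4,5,6}->{6}
Constraint 4 (X != U) on D(X)={3,4,5} D(U)={5}: X {3,4,5}->{3,4}
So after constraint 4: D(V)={6}, size = 1

Answer: 1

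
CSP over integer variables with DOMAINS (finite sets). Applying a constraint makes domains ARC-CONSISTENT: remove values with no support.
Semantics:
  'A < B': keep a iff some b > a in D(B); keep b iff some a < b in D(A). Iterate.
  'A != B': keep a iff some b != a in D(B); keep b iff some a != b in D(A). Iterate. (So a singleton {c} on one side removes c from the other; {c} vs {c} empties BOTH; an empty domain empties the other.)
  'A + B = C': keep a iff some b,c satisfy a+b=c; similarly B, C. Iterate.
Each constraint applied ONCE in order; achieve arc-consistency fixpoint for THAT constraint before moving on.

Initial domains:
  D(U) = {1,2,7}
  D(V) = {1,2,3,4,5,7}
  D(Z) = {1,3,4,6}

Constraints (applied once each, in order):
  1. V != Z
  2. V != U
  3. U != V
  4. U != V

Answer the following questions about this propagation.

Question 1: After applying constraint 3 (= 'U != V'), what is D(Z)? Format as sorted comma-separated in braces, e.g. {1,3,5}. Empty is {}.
Answer: {1,3,4,6}

Derivation:
Constraint 1 (V != Z) on D(V)={1,2,3,4,5,7} D(Z)={1,3,4,6}: no change
Constraint 2 (V != U) on D(V)={1,2,3,4,5,7} D(U)={1,2,7}: no change
Constraint 3 (U != V) on D(U)={1,2,7} D(V)={1,2,3,4,5,7}: no change
So after constraint 3: D(Z) = {1,3,4,6}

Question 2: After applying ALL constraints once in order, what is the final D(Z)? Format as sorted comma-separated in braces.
Answer: {1,3,4,6}

Derivation:
Constraint 1 (V != Z) on D(V)={1,2,3,4,5,7} D(Z)={1,3,4,6}: no change
Constraint 2 (V != U) on D(V)={1,2,3,4,5,7} D(U)={1,2,7}: no change
Constraint 3 (U != V) on D(U)={1,2,7} D(V)={1,2,3,4,5,7}: no change
Constraint 4 (U != V) on D(U)={1,2,7} D(V)={1,2,3,4,5,7}: no change
So after all 4 constraints: D(Z) = {1,3,4,6}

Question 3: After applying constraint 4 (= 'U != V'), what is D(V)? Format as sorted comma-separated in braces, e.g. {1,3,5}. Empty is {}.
Constraint 1 (V != Z) on D(V)={1,2,3,4,5,7} D(Z)={1,3,4,6}: no change
Constraint 2 (V != U) on D(V)={1,2,3,4,5,7} D(U)={1,2,7}: no change
Constraint 3 (U != V) on D(U)={1,2,7} D(V)={1,2,3,4,5,7}: no change
Constraint 4 (U != V) on D(U)={1,2,7} D(V)={1,2,3,4,5,7}: no change
So after constraint 4: D(V) = {1,2,3,4,5,7}

Answer: {1,2,3,4,5,7}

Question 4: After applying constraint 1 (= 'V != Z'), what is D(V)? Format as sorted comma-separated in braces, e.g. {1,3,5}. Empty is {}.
Answer: {1,2,3,4,5,7}

Derivation:
Constraint 1 (V != Z) on D(V)={1,2,3,4,5,7} D(Z)={1,3,4,6}: no change
So after constraint 1: D(V) = {1,2,3,4,5,7}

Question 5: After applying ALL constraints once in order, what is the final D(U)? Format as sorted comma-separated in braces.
Constraint 1 (V != Z) on D(V)={1,2,3,4,5,7} D(Z)={1,3,4,6}: no change
Constraint 2 (V != U) on D(V)={1,2,3,4,5,7} D(U)={1,2,7}: no change
Constraint 3 (U != V) on D(U)={1,2,7} D(V)={1,2,3,4,5,7}: no change
Constraint 4 (U != V) on D(U)={1,2,7} D(V)={1,2,3,4,5,7}: no change
So after all 4 constraints: D(U) = {1,2,7}

Answer: {1,2,7}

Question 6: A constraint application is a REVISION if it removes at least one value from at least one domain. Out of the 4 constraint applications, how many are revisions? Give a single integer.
Answer: 0

Derivation:
Constraint 1 (V != Z) on D(V)={1,2,3,4,5,7} D(Z)={1,3,4,6}: no change => not a revision
Constraint 2 (V != U) on D(V)={1,2,3,4,5,7} D(U)={1,2,7}: no change => not a revision
Constraint 3 (U != V) on D(U)={1,2,7} D(V)={1,2,3,4,5,7}: no change => not a revision
Constraint 4 (U != V) on D(U)={1,2,7} D(V)={1,2,3,4,5,7}: no change => not a revision
Total revisions = 0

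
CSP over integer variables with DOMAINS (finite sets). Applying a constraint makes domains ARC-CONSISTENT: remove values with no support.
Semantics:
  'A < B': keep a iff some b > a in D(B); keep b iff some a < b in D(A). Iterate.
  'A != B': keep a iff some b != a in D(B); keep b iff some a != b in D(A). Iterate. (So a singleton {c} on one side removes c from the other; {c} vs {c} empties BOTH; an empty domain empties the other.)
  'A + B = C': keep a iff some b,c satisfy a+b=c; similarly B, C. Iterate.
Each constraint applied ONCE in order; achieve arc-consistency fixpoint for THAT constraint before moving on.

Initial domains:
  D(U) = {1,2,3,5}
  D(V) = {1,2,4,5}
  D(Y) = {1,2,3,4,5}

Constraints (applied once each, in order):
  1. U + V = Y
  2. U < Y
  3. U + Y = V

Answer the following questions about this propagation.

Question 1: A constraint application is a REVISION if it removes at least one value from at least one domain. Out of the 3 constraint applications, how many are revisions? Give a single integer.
Answer: 2

Derivation:
Constraint 1 (U + V = Y) on D(U)={1,2,3,5} D(V)={1,2,4,5} D(Y)={1,2,3,4,5}: U {1,2,3,5}->{1,2,3}; V {1,2,4,5}->{1,2,4}; Y {1,2,3,4,5}->{2,3,4,5} => REVISION
Constraint 2 (U < Y) on D(U)={1,2,3} D(Y)={2,3,4,5}: no change => not a revision
Constraint 3 (U + Y = V) on D(U)={1,2,3} D(Y)={2,3,4,5} D(V)={1,2,4}: U {1,2,3}->{1,2}; Y {2,3,4,5}->{2,3}; V {1,2,4}->{4} => REVISION
Total revisions = 2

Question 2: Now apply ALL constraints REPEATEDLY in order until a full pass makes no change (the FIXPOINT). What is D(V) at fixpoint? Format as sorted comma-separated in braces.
Answer: {}

Derivation:
pass 0 (initial): D(V)={1,2,4,5}
pass 1: U {1,2,3,5}->{1,2}; V {1,2,4,5}->{4}; Y {1,2,3,4,5}->{2,3}
pass 2: U {1,2}->{}; V {4}->{}; Y {2,3}->{}
pass 3: no change
Fixpoint after 3 passes: D(V) = {}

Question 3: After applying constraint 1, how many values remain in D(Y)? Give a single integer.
Constraint 1 (U + V = Y) on D(U)={1,2,3,5} D(V)={1,2,4,5} D(Y)={1,2,3,4,5}: U {1,2,3,5}->{1,2,3}; V {1,2,4,5}->{1,2,4}; Y {1,2,3,4,5}->{2,3,4,5}
So after constraint 1: D(Y)={2,3,4,5}, size = 4

Answer: 4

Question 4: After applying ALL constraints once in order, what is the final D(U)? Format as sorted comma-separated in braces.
Constraint 1 (U + V = Y) on D(U)={1,2,3,5} D(V)={1,2,4,5} D(Y)={1,2,3,4,5}: U {1,2,3,5}->{1,2,3}; V {1,2,4,5}->{1,2,4}; Y {1,2,3,4,5}->{2,3,4,5}
Constraint 2 (U < Y) on D(U)={1,2,3} D(Y)={2,3,4,5}: no change
Constraint 3 (U + Y = V) on D(U)={1,2,3} D(Y)={2,3,4,5} D(V)={1,2,4}: U {1,2,3}->{1,2}; Y {2,3,4,5}->{2,3}; V {1,2,4}->{4}
So after all 3 constraints: D(U) = {1,2}

Answer: {1,2}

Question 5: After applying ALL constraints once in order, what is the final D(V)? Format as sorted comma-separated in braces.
Constraint 1 (U + V = Y) on D(U)={1,2,3,5} D(V)={1,2,4,5} D(Y)={1,2,3,4,5}: U {1,2,3,5}->{1,2,3}; V {1,2,4,5}->{1,2,4}; Y {1,2,3,4,5}->{2,3,4,5}
Constraint 2 (U < Y) on D(U)={1,2,3} D(Y)={2,3,4,5}: no change
Constraint 3 (U + Y = V) on D(U)={1,2,3} D(Y)={2,3,4,5} D(V)={1,2,4}: U {1,2,3}->{1,2}; Y {2,3,4,5}->{2,3}; V {1,2,4}->{4}
So after all 3 constraints: D(V) = {4}

Answer: {4}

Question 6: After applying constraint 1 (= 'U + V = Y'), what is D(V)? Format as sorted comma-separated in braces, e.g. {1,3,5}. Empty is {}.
Answer: {1,2,4}

Derivation:
Constraint 1 (U + V = Y) on D(U)={1,2,3,5} D(V)={1,2,4,5} D(Y)={1,2,3,4,5}: U {1,2,3,5}->{1,2,3}; V {1,2,4,5}->{1,2,4}; Y {1,2,3,4,5}->{2,3,4,5}
So after constraint 1: D(V) = {1,2,4}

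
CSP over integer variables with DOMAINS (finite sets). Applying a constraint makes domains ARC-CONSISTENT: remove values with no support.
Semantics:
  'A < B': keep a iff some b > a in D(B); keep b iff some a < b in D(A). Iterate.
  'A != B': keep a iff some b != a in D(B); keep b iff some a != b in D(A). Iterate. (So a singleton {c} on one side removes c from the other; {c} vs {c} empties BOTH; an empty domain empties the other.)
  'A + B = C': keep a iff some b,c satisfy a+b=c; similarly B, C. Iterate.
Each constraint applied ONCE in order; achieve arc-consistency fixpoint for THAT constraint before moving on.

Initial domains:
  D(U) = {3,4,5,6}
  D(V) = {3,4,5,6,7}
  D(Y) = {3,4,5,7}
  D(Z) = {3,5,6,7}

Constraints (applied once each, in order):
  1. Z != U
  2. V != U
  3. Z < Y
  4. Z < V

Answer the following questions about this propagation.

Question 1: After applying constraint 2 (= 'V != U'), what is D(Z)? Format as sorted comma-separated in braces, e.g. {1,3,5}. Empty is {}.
Constraint 1 (Z != U) on D(Z)={3,5,6,7} D(U)={3,4,5,6}: no change
Constraint 2 (V != U) on D(V)={3,4,5,6,7} D(U)={3,4,5,6}: no change
So after constraint 2: D(Z) = {3,5,6,7}

Answer: {3,5,6,7}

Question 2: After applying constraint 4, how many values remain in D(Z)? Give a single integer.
Answer: 3

Derivation:
Constraint 1 (Z != U) on D(Z)={3,5,6,7} D(U)={3,4,5,6}: no change
Constraint 2 (V != U) on D(V)={3,4,5,6,7} D(U)={3,4,5,6}: no change
Constraint 3 (Z < Y) on D(Z)={3,5,6,7} D(Y)={3,4,5,7}: Z {3,5,6,7}->{3,5,6}; Y {3,4,5,7}->{4,5,7}
Constraint 4 (Z < V) on D(Z)={3,5,6} D(V)={3,4,5,6,7}: V {3,4,5,6,7}->{4,5,6,7}
So after constraint 4: D(Z)={3,5,6}, size = 3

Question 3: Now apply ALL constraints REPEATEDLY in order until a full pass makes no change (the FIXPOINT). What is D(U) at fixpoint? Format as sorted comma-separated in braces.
pass 0 (initial): D(U)={3,4,5,6}
pass 1: V {3,4,5,6,7}->{4,5,6,7}; Y {3,4,5,7}->{4,5,7}; Z {3,5,6,7}->{3,5,6}
pass 2: no change
Fixpoint after 2 passes: D(U) = {3,4,5,6}

Answer: {3,4,5,6}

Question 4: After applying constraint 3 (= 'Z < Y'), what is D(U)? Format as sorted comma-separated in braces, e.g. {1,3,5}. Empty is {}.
Answer: {3,4,5,6}

Derivation:
Constraint 1 (Z != U) on D(Z)={3,5,6,7} D(U)={3,4,5,6}: no change
Constraint 2 (V != U) on D(V)={3,4,5,6,7} D(U)={3,4,5,6}: no change
Constraint 3 (Z < Y) on D(Z)={3,5,6,7} D(Y)={3,4,5,7}: Z {3,5,6,7}->{3,5,6}; Y {3,4,5,7}->{4,5,7}
So after constraint 3: D(U) = {3,4,5,6}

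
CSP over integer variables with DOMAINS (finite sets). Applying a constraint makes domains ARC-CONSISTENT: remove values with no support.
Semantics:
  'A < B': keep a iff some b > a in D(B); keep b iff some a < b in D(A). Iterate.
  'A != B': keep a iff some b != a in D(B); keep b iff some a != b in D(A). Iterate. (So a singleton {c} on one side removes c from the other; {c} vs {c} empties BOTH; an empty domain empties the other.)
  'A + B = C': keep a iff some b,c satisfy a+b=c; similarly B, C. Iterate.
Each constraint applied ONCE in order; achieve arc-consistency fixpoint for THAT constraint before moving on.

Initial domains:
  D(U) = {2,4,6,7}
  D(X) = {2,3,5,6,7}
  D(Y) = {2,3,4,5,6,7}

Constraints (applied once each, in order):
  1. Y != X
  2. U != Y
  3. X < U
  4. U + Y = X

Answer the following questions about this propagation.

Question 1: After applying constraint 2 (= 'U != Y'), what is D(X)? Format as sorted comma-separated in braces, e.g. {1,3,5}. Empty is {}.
Answer: {2,3,5,6,7}

Derivation:
Constraint 1 (Y != X) on D(Y)={2,3,4,5,6,7} D(X)={2,3,5,6,7}: no change
Constraint 2 (U != Y) on D(U)={2,4,6,7} D(Y)={2,3,4,5,6,7}: no change
So after constraint 2: D(X) = {2,3,5,6,7}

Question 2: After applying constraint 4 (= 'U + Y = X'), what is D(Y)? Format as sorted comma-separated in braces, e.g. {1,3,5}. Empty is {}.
Constraint 1 (Y != X) on D(Y)={2,3,4,5,6,7} D(X)={2,3,5,6,7}: no change
Constraint 2 (U != Y) on D(U)={2,4,6,7} D(Y)={2,3,4,5,6,7}: no change
Constraint 3 (X < U) on D(X)={2,3,5,6,7} D(U)={2,4,6,7}: X {2,3,5,6,7}->{2,3,5,6}; U {2,4,6,7}->{4,6,7}
Constraint 4 (U + Y = X) on D(U)={4,6,7} D(Y)={2,3,4,5,6,7} D(X)={2,3,5,6}: U {4,6,7}->{4}; Y {2,3,4,5,6,7}->{2}; X {2,3,5,6}->{6}
So after constraint 4: D(Y) = {2}

Answer: {2}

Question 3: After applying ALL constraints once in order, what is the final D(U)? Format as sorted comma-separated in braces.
Answer: {4}

Derivation:
Constraint 1 (Y != X) on D(Y)={2,3,4,5,6,7} D(X)={2,3,5,6,7}: no change
Constraint 2 (U != Y) on D(U)={2,4,6,7} D(Y)={2,3,4,5,6,7}: no change
Constraint 3 (X < U) on D(X)={2,3,5,6,7} D(U)={2,4,6,7}: X {2,3,5,6,7}->{2,3,5,6}; U {2,4,6,7}->{4,6,7}
Constraint 4 (U + Y = X) on D(U)={4,6,7} D(Y)={2,3,4,5,6,7} D(X)={2,3,5,6}: U {4,6,7}->{4}; Y {2,3,4,5,6,7}->{2}; X {2,3,5,6}->{6}
So after all 4 constraints: D(U) = {4}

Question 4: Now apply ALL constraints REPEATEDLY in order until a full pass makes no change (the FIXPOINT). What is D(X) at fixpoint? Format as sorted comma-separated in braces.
Answer: {}

Derivation:
pass 0 (initial): D(X)={2,3,5,6,7}
pass 1: U {2,4,6,7}->{4}; X {2,3,5,6,7}->{6}; Y {2,3,4,5,6,7}->{2}
pass 2: U {4}->{}; X {6}->{}; Y {2}->{}
pass 3: no change
Fixpoint after 3 passes: D(X) = {}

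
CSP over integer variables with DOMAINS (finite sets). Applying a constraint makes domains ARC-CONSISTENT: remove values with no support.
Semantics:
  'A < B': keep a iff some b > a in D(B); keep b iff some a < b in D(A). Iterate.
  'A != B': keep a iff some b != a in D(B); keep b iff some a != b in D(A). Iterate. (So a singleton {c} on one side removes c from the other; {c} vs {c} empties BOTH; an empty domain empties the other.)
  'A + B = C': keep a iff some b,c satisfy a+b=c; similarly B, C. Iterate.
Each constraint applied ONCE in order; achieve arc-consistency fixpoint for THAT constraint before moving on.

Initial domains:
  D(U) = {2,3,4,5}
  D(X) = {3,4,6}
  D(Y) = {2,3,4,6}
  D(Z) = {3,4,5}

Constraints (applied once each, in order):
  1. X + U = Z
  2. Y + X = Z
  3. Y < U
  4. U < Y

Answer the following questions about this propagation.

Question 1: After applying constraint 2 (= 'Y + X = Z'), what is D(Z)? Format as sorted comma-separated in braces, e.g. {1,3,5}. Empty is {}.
Constraint 1 (X + U = Z) on D(X)={3,4,6} D(U)={2,3,4,5} D(Z)={3,4,5}: X {3,4,6}->{3}; U {2,3,4,5}->{2}; Z {3,4,5}->{5}
Constraint 2 (Y + X = Z) on D(Y)={2,3,4,6} D(X)={3} D(Z)={5}: Y {2,3,4,6}->{2}
So after constraint 2: D(Z) = {5}

Answer: {5}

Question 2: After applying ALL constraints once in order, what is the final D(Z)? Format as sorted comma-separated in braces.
Constraint 1 (X + U = Z) on D(X)={3,4,6} D(U)={2,3,4,5} D(Z)={3,4,5}: X {3,4,6}->{3}; U {2,3,4,5}->{2}; Z {3,4,5}->{5}
Constraint 2 (Y + X = Z) on D(Y)={2,3,4,6} D(X)={3} D(Z)={5}: Y {2,3,4,6}->{2}
Constraint 3 (Y < U) on D(Y)={2} D(U)={2}: Y {2}->{}; U {2}->{}
Constraint 4 (U < Y) on D(U)={} D(Y)={}: no change
So after all 4 constraints: D(Z) = {5}

Answer: {5}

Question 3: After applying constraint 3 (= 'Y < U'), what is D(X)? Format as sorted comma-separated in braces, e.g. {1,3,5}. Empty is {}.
Answer: {3}

Derivation:
Constraint 1 (X + U = Z) on D(X)={3,4,6} D(U)={2,3,4,5} D(Z)={3,4,5}: X {3,4,6}->{3}; U {2,3,4,5}->{2}; Z {3,4,5}->{5}
Constraint 2 (Y + X = Z) on D(Y)={2,3,4,6} D(X)={3} D(Z)={5}: Y {2,3,4,6}->{2}
Constraint 3 (Y < U) on D(Y)={2} D(U)={2}: Y {2}->{}; U {2}->{}
So after constraint 3: D(X) = {3}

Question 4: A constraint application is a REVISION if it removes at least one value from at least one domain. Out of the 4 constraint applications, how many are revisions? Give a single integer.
Answer: 3

Derivation:
Constraint 1 (X + U = Z) on D(X)={3,4,6} D(U)={2,3,4,5} D(Z)={3,4,5}: X {3,4,6}->{3}; U {2,3,4,5}->{2}; Z {3,4,5}->{5} => REVISION
Constraint 2 (Y + X = Z) on D(Y)={2,3,4,6} D(X)={3} D(Z)={5}: Y {2,3,4,6}->{2} => REVISION
Constraint 3 (Y < U) on D(Y)={2} D(U)={2}: Y {2}->{}; U {2}->{} => REVISION
Constraint 4 (U < Y) on D(U)={} D(Y)={}: no change => not a revision
Total revisions = 3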